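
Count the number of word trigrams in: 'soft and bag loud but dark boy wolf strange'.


Word trigrams from [9] words:
  Trigram 1: (soft and bag)
  Trigram 2: (and bag loud)
  Trigram 3: (bag loud but)
  Trigram 4: (loud but dark)
  Trigram 5: (but dark boy)
  Trigram 6: (dark boy wolf)
  Trigram 7: (boy wolf strange)
Total word trigrams: 9 - 2 = 7

7


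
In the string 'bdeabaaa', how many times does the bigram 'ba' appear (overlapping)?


Scanning 'bdeabaaa' for bigram 'ba':
  Position 0: 'bd' -> no
  Position 1: 'de' -> no
  Position 2: 'ea' -> no
  Position 3: 'ab' -> no
  Position 4: 'ba' -> MATCH
  Position 5: 'aa' -> no
  Position 6: 'aa' -> no
Total matches: 1

1


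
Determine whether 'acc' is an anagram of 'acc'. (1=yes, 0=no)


Sort characters of 'acc': 'acc'
Sort characters of 'acc': 'acc'
Sorted forms match -> they ARE anagrams
Result: 1

1


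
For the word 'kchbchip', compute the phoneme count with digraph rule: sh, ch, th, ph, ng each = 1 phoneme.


Parsing 'kchbchip' greedily, digraphs first:
  'k' -> consonant phoneme (phonemes so far: 1)
  'ch' -> digraph (1 consonant phoneme) (phonemes so far: 2)
  'b' -> consonant phoneme (phonemes so far: 3)
  'ch' -> digraph (1 consonant phoneme) (phonemes so far: 4)
  'i' -> vowel phoneme (phonemes so far: 5)
  'p' -> consonant phoneme (phonemes so far: 6)
Total phonemes: 6

6


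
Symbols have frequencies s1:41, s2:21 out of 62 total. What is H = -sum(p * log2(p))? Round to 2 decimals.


Computing entropy H = -sum(p_i * log2(p_i)):
  s1: p = 41/62 = 0.6613, -p*log2(p) = 0.3946
  s2: p = 21/62 = 0.3387, -p*log2(p) = 0.5290
H = sum of terms = 0.9236
Rounded to 2 decimals: 0.92

0.92


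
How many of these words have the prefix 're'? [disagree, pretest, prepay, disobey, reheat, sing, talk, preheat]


Checking each word for prefix 're':
  'disagree' -> no (count: 0)
  'pretest' -> no (count: 0)
  'prepay' -> no (count: 0)
  'disobey' -> no (count: 0)
  'reheat' -> YES, starts with 're' (count: 1)
  'sing' -> no (count: 1)
  'talk' -> no (count: 1)
  'preheat' -> no (count: 1)
Total with prefix 're': 1

1


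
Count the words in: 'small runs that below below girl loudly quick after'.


Counting words by splitting on spaces:
  Word 1: 'small'
  Word 2: 'runs'
  Word 3: 'that'
  Word 4: 'below'
  Word 5: 'below'
  Word 6: 'girl'
  Word 7: 'loudly'
  Word 8: 'quick'
  Word 9: 'after'
Total words: 9

9


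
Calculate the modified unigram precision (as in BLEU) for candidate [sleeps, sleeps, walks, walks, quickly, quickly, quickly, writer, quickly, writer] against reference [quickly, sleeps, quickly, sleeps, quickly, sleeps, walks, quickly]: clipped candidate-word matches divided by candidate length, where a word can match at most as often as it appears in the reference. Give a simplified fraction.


Reference word counts: {'quickly': 4, 'sleeps': 3, 'walks': 1}
Checking each candidate word (with clipping):
  'sleeps' -> in reference (ref count 3, used 1/3) -> match (matches: 1)
  'sleeps' -> in reference (ref count 3, used 2/3) -> match (matches: 2)
  'walks' -> in reference (ref count 1, used 1/1) -> match (matches: 3)
  'walks' -> ref count 1 already used up (1/1) -> clipped, no match (matches: 3)
  'quickly' -> in reference (ref count 4, used 1/4) -> match (matches: 4)
  'quickly' -> in reference (ref count 4, used 2/4) -> match (matches: 5)
  'quickly' -> in reference (ref count 4, used 3/4) -> match (matches: 6)
  'writer' -> not in reference -> no match (matches: 6)
  'quickly' -> in reference (ref count 4, used 4/4) -> match (matches: 7)
  'writer' -> not in reference -> no match (matches: 7)
Clipped matches: 7, Candidate length: 10
Precision = 7/10

7/10


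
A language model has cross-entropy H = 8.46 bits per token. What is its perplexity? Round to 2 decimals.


Perplexity formula: PP = 2^H
H = 8.46
PP = 2^8.46
Decompose: 2^8.46 = 2^8 * 2^0.46
2^8 = 256, 2^0.46 ~ 1.3755418
PP ~ 256 * 1.3755418 = 352.1387008
Rounded to 2 decimals: 352.14

352.14


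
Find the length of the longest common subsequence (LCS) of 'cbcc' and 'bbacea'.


DP table for LCS of 'cbcc' and 'bbacea':
       b  b  a  c  e  a
    0  0  0  0  0  0  0
  c 0  0  0  0  1  1  1
  b 0  1  1  1  1  1  1
  c 0  1  1  1  2  2  2
  c 0  1  1  1  2  2  2
LCS: 'bc'
LCS length = 2

2


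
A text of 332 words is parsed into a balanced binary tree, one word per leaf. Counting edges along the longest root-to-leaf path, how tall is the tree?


In a balanced binary tree with n leaves the deepest leaf is ceil(log2(n)) edges below the root.
log2(332) = 8.3750
ceil(8.3750) = 9
height (edges) = 9

9


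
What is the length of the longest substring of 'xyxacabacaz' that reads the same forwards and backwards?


Scanning 'xyxacabacaz' for palindromic substrings.
Substring at positions 3-9: 'acabaca'.
Check: reverse('acabaca') = 'acabaca' -> palindrome confirmed.
Neighbouring characters ('x' / 'z') break symmetry, so it cannot extend further.
No longer palindromic substring exists; longest length = 7

7


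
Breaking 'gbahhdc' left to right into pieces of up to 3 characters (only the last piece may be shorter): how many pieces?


'gbahhdc' has 7 characters.
Chunking with max size 3:
  Chunk 1: 'gba' (positions 0-2)
  Chunk 2: 'hhd' (positions 3-5)
  Chunk 3: 'c' (positions 6-6)
Total chunks: ceil(7 / 3) = 3

3


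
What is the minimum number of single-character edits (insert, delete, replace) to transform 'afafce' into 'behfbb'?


Building DP table for s1='afafce' (len 6) and s2='behfbb' (len 6):
       b  e  h  f  b  b
    0  1  2  3  4  5  6
  a 1  1  2  3  4  5  6
  f 2  2  2  3  3  4  5
  a 3  3  3  3  4  4  5
  f 4  4  4  4  3  4  5
  c 5  5  5  5  4  4  5
  e 6  6  5  6  5  5  5
Edit distance = dp[6][6] = 5

5


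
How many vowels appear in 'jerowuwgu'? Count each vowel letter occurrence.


Scanning each character of 'jerowuwgu':
  Position 1: 'j' -> consonant (running count: 0)
  Position 2: 'e' -> vowel (running count: 1)
  Position 3: 'r' -> consonant (running count: 1)
  Position 4: 'o' -> vowel (running count: 2)
  Position 5: 'w' -> consonant (running count: 2)
  Position 6: 'u' -> vowel (running count: 3)
  Position 7: 'w' -> consonant (running count: 3)
  Position 8: 'g' -> consonant (running count: 3)
  Position 9: 'u' -> vowel (running count: 4)
Total vowels: 4

4


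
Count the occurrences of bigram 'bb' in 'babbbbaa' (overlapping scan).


Scanning 'babbbbaa' for bigram 'bb':
  Position 0: 'ba' -> no
  Position 1: 'ab' -> no
  Position 2: 'bb' -> MATCH
  Position 3: 'bb' -> MATCH
  Position 4: 'bb' -> MATCH
  Position 5: 'ba' -> no
  Position 6: 'aa' -> no
Total matches: 3

3


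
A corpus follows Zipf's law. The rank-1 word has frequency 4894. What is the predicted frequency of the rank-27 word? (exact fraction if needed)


Zipf's law: freq(rank) = f1 / rank
f1 = 4894, rank = 27
freq = 4894 / 27
GCD(4894, 27) = 1
Simplified: 4894/27

4894/27


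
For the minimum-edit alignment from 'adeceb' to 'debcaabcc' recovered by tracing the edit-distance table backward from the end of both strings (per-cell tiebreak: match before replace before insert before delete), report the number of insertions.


Edit distance = 6. Backtracking from cell (6, 9) with preference match > replace > insert > delete,
then listing the resulting alignment 'adeceb' -> 'debcaabcc' left to right:
  Step 1: delete 'a'
  Step 2: keep 'd'
  Step 3: keep 'e'
  Step 4: insert 'b' [insertion #1]
  Step 5: keep 'c'
  Step 6: insert 'a' [insertion #2]
  Step 7: replace e->a
  Step 8: keep 'b'
  Step 9: insert 'c' [insertion #3]
  Step 10: insert 'c' [insertion #4]
Total insertions: 4

4


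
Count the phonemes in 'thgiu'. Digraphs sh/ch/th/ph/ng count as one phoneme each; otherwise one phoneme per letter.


Parsing 'thgiu' greedily, digraphs first:
  'th' -> digraph (1 consonant phoneme) (phonemes so far: 1)
  'g' -> consonant phoneme (phonemes so far: 2)
  'i' -> vowel phoneme (phonemes so far: 3)
  'u' -> vowel phoneme (phonemes so far: 4)
Total phonemes: 4

4


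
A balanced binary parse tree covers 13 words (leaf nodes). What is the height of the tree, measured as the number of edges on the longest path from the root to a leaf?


In a balanced binary tree with n leaves the deepest leaf is ceil(log2(n)) edges below the root.
log2(13) = 3.7004
ceil(3.7004) = 4
height (edges) = 4

4


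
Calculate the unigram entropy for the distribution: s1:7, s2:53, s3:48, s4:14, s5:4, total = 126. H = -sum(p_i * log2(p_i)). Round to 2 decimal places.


Computing entropy H = -sum(p_i * log2(p_i)):
  s1: p = 7/126 = 0.0556, -p*log2(p) = 0.2317
  s2: p = 53/126 = 0.4206, -p*log2(p) = 0.5255
  s3: p = 48/126 = 0.3810, -p*log2(p) = 0.5304
  s4: p = 14/126 = 0.1111, -p*log2(p) = 0.3522
  s5: p = 4/126 = 0.0317, -p*log2(p) = 0.1580
H = sum of terms = 1.7978
Rounded to 2 decimals: 1.80

1.80


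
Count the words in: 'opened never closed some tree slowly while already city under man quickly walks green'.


Counting words by splitting on spaces:
  Word 1: 'opened'
  Word 2: 'never'
  Word 3: 'closed'
  Word 4: 'some'
  Word 5: 'tree'
  Word 6: 'slowly'
  Word 7: 'while'
  Word 8: 'already'
  Word 9: 'city'
  Word 10: 'under'
  Word 11: 'man'
  Word 12: 'quickly'
  Word 13: 'walks'
  Word 14: 'green'
Total words: 14

14


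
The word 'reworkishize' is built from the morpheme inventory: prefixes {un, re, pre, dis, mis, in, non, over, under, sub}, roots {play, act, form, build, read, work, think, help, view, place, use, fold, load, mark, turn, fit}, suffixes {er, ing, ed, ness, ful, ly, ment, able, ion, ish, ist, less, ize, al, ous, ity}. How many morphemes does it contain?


Segmenting 'reworkishize' against the inventory:
  're' -> prefix (morpheme 1)
  'work' -> root (morpheme 2)
  'ish' -> suffix (morpheme 3)
  'ize' -> suffix (morpheme 4)
Total morphemes: 4

4


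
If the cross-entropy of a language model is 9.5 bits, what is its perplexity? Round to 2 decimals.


Perplexity formula: PP = 2^H
H = 9.5
PP = 2^9.5
Decompose: 2^9.5 = 2^9 * 2^0.5 = 2^9 * sqrt(2)
2^9 = 512, sqrt(2) ~ 1.4142136
PP ~ 512 * 1.4142136 = 724.0773632
Rounded to 2 decimals: 724.08

724.08


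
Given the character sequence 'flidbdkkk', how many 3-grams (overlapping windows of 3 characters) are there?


String 'flidbdkkk' has length L = 9.
Number of overlapping n-grams = L - n + 1
Substituting: 9 - 3 + 1 = 7

7


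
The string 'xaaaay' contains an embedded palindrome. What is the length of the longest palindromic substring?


Scanning 'xaaaay' for palindromic substrings.
Substring at positions 1-4: 'aaaa'.
Check: reverse('aaaa') = 'aaaa' -> palindrome confirmed.
Neighbouring characters ('x' / 'y') break symmetry, so it cannot extend further.
No longer palindromic substring exists; longest length = 4

4


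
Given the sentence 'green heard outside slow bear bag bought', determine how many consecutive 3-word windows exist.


Word trigrams from [7] words:
  Trigram 1: (green heard outside)
  Trigram 2: (heard outside slow)
  Trigram 3: (outside slow bear)
  Trigram 4: (slow bear bag)
  Trigram 5: (bear bag bought)
Total word trigrams: 7 - 2 = 5

5


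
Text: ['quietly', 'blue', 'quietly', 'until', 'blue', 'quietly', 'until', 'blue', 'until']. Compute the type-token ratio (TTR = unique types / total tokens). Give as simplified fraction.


Tokens: 9
Unique types: ('blue', 'quietly', 'until') = 3
TTR = 3/9
Simplify: divide both by 3 -> 1/3
TTR = 1/3

1/3


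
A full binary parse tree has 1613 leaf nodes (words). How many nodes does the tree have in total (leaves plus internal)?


Leaf nodes (terminals): 1613
Internal nodes = n - 1 = 1613 - 1 = 1612
Total = leaves + internal = 1613 + 1612 = 3225

3225


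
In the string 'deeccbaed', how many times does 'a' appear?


Scanning 'deeccbaed' for 'a':
  Position 6: 'a' -> MATCH (count: 1)
Total occurrences of 'a': 1

1


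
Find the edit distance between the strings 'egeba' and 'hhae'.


Building DP table for s1='egeba' (len 5) and s2='hhae' (len 4):
       h  h  a  e
    0  1  2  3  4
  e 1  1  2  3  3
  g 2  2  2  3  4
  e 3  3  3  3  3
  b 4  4  4  4  4
  a 5  5  5  4  5
Edit distance = dp[5][4] = 5

5


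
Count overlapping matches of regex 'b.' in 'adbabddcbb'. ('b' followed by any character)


Pattern: b. means 'b' followed by any character.
Scanning 'adbabddcbb' position-by-position:
  Pos 0: window 'ad' -> no
  Pos 1: window 'db' -> no
  Pos 2: window 'ba' -> MATCH
  Pos 3: window 'ab' -> no
  Pos 4: window 'bd' -> MATCH
  Pos 5: window 'dd' -> no
  Pos 6: window 'dc' -> no
  Pos 7: window 'cb' -> no
  Pos 8: window 'bb' -> MATCH
  Pos 9: window 'b' -> no
Total matches: 3

3


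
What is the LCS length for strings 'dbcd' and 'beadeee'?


DP table for LCS of 'dbcd' and 'beadeee':
       b  e  a  d  e  e  e
    0  0  0  0  0  0  0  0
  d 0  0  0  0  1  1  1  1
  b 0  1  1  1  1  1  1  1
  c 0  1  1  1  1  1  1  1
  d 0  1  1  1  2  2  2  2
LCS: 'bd'
LCS length = 2

2


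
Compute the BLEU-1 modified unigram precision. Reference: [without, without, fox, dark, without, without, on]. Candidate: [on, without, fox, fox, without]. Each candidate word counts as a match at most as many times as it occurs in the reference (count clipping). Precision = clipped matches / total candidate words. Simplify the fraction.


Reference word counts: {'dark': 1, 'fox': 1, 'on': 1, 'without': 4}
Checking each candidate word (with clipping):
  'on' -> in reference (ref count 1, used 1/1) -> match (matches: 1)
  'without' -> in reference (ref count 4, used 1/4) -> match (matches: 2)
  'fox' -> in reference (ref count 1, used 1/1) -> match (matches: 3)
  'fox' -> ref count 1 already used up (1/1) -> clipped, no match (matches: 3)
  'without' -> in reference (ref count 4, used 2/4) -> match (matches: 4)
Clipped matches: 4, Candidate length: 5
Precision = 4/5

4/5


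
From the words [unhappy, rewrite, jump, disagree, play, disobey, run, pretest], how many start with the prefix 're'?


Checking each word for prefix 're':
  'unhappy' -> no (count: 0)
  'rewrite' -> YES, starts with 're' (count: 1)
  'jump' -> no (count: 1)
  'disagree' -> no (count: 1)
  'play' -> no (count: 1)
  'disobey' -> no (count: 1)
  'run' -> no (count: 1)
  'pretest' -> no (count: 1)
Total with prefix 're': 1

1


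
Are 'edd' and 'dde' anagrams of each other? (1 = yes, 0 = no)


Sort characters of 'edd': 'dde'
Sort characters of 'dde': 'dde'
Sorted forms match -> they ARE anagrams
Result: 1

1


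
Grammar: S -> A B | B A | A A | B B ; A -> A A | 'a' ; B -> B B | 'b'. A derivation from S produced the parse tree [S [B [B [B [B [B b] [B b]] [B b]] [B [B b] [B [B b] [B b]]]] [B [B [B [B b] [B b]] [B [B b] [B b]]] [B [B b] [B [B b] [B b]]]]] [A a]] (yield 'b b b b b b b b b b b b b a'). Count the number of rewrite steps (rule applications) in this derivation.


Every bracketed nonterminal node [X ...] in the tree is produced by exactly one rule application.
Reading the tree off as a leftmost derivation:
  Step 1: S  =>  B A   (applied S -> B A)
  Step 2: B A  =>  B B A   (applied B -> B B)
  Step 3: B B A  =>  B B B A   (applied B -> B B)
  Step 4: B B B A  =>  B B B B A   (applied B -> B B)
  Step 5: B B B B A  =>  B B B B B A   (applied B -> B B)
  Step 6: B B B B B A  =>  b B B B B A   (applied B -> b)
  Step 7: b B B B B A  =>  b b B B B A   (applied B -> b)
  Step 8: b b B B B A  =>  b b b B B A   (applied B -> b)
  Step 9: b b b B B A  =>  b b b B B B A   (applied B -> B B)
  Step 10: b b b B B B A  =>  b b b b B B A   (applied B -> b)
  Step 11: b b b b B B A  =>  b b b b B B B A   (applied B -> B B)
  Step 12: b b b b B B B A  =>  b b b b b B B A   (applied B -> b)
  Step 13: b b b b b B B A  =>  b b b b b b B A   (applied B -> b)
  Step 14: b b b b b b B A  =>  b b b b b b B B A   (applied B -> B B)
  Step 15: b b b b b b B B A  =>  b b b b b b B B B A   (applied B -> B B)
  Step 16: b b b b b b B B B A  =>  b b b b b b B B B B A   (applied B -> B B)
  Step 17: b b b b b b B B B B A  =>  b b b b b b b B B B A   (applied B -> b)
  Step 18: b b b b b b b B B B A  =>  b b b b b b b b B B A   (applied B -> b)
  Step 19: b b b b b b b b B B A  =>  b b b b b b b b B B B A   (applied B -> B B)
  Step 20: b b b b b b b b B B B A  =>  b b b b b b b b b B B A   (applied B -> b)
  Step 21: b b b b b b b b b B B A  =>  b b b b b b b b b b B A   (applied B -> b)
  Step 22: b b b b b b b b b b B A  =>  b b b b b b b b b b B B A   (applied B -> B B)
  Step 23: b b b b b b b b b b B B A  =>  b b b b b b b b b b b B A   (applied B -> b)
  Step 24: b b b b b b b b b b b B A  =>  b b b b b b b b b b b B B A   (applied B -> B B)
  Step 25: b b b b b b b b b b b B B A  =>  b b b b b b b b b b b b B A   (applied B -> b)
  Step 26: b b b b b b b b b b b b B A  =>  b b b b b b b b b b b b b A   (applied B -> b)
  Step 27: b b b b b b b b b b b b b A  =>  b b b b b b b b b b b b b a   (applied A -> a)
Final yield: b b b b b b b b b b b b b a
Total rewrite steps: 27

27


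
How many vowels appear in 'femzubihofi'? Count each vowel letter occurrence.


Scanning each character of 'femzubihofi':
  Position 1: 'f' -> consonant (running count: 0)
  Position 2: 'e' -> vowel (running count: 1)
  Position 3: 'm' -> consonant (running count: 1)
  Position 4: 'z' -> consonant (running count: 1)
  Position 5: 'u' -> vowel (running count: 2)
  Position 6: 'b' -> consonant (running count: 2)
  Position 7: 'i' -> vowel (running count: 3)
  Position 8: 'h' -> consonant (running count: 3)
  Position 9: 'o' -> vowel (running count: 4)
  Position 10: 'f' -> consonant (running count: 4)
  Position 11: 'i' -> vowel (running count: 5)
Total vowels: 5

5


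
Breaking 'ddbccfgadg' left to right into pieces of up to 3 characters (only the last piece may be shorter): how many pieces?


'ddbccfgadg' has 10 characters.
Chunking with max size 3:
  Chunk 1: 'ddb' (positions 0-2)
  Chunk 2: 'ccf' (positions 3-5)
  Chunk 3: 'gad' (positions 6-8)
  Chunk 4: 'g' (positions 9-9)
Total chunks: ceil(10 / 3) = 4

4


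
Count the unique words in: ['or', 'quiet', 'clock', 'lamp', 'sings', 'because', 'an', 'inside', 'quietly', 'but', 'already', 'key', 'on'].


Listing all tokens and tracking unique types:
  Token 1: 'or' -> NEW (unique so far: 1)
  Token 2: 'quiet' -> NEW (unique so far: 2)
  Token 3: 'clock' -> NEW (unique so far: 3)
  Token 4: 'lamp' -> NEW (unique so far: 4)
  Token 5: 'sings' -> NEW (unique so far: 5)
  Token 6: 'because' -> NEW (unique so far: 6)
  Token 7: 'an' -> NEW (unique so far: 7)
  Token 8: 'inside' -> NEW (unique so far: 8)
  Token 9: 'quietly' -> NEW (unique so far: 9)
  Token 10: 'but' -> NEW (unique so far: 10)
  Token 11: 'already' -> NEW (unique so far: 11)
  Token 12: 'key' -> NEW (unique so far: 12)
  Token 13: 'on' -> NEW (unique so far: 13)
Unique types: ('already', 'an', 'because', 'but', 'clock', 'inside', 'key', 'lamp', 'on', 'or', 'quiet', 'quietly', 'sings')
Vocabulary size: 13

13


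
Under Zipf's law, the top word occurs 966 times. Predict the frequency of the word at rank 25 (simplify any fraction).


Zipf's law: freq(rank) = f1 / rank
f1 = 966, rank = 25
freq = 966 / 25
GCD(966, 25) = 1
Simplified: 966/25

966/25


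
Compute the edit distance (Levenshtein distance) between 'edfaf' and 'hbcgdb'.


Building DP table for s1='edfaf' (len 5) and s2='hbcgdb' (len 6):
       h  b  c  g  d  b
    0  1  2  3  4  5  6
  e 1  1  2  3  4  5  6
  d 2  2  2  3  4  4  5
  f 3  3  3  3  4  5  5
  a 4  4  4  4  4  5  6
  f 5  5  5  5  5  5  6
Edit distance = dp[5][6] = 6

6


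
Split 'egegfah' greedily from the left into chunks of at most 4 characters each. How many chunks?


'egegfah' has 7 characters.
Chunking with max size 4:
  Chunk 1: 'egeg' (positions 0-3)
  Chunk 2: 'fah' (positions 4-6)
Total chunks: ceil(7 / 4) = 2

2


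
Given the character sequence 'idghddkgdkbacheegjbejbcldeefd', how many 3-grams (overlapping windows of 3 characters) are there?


String 'idghddkgdkbacheegjbejbcldeefd' has length L = 29.
Number of overlapping n-grams = L - n + 1
Substituting: 29 - 3 + 1 = 27

27


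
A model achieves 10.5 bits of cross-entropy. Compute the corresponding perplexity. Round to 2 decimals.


Perplexity formula: PP = 2^H
H = 10.5
PP = 2^10.5
Decompose: 2^10.5 = 2^10 * 2^0.5 = 2^10 * sqrt(2)
2^10 = 1024, sqrt(2) ~ 1.4142136
PP ~ 1024 * 1.4142136 = 1448.1547264
Rounded to 2 decimals: 1448.15

1448.15


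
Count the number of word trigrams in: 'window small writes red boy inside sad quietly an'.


Word trigrams from [9] words:
  Trigram 1: (window small writes)
  Trigram 2: (small writes red)
  Trigram 3: (writes red boy)
  Trigram 4: (red boy inside)
  Trigram 5: (boy inside sad)
  Trigram 6: (inside sad quietly)
  Trigram 7: (sad quietly an)
Total word trigrams: 9 - 2 = 7

7


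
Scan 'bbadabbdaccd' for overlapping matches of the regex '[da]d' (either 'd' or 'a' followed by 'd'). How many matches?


Pattern: [da]d means either 'd' or 'a' followed by 'd'.
Scanning 'bbadabbdaccd' position-by-position:
  Pos 0: window 'bb' -> no
  Pos 1: window 'ba' -> no
  Pos 2: window 'ad' -> MATCH
  Pos 3: window 'da' -> no
  Pos 4: window 'ab' -> no
  Pos 5: window 'bb' -> no
  Pos 6: window 'bd' -> no
  Pos 7: window 'da' -> no
  Pos 8: window 'ac' -> no
  Pos 9: window 'cc' -> no
  Pos 10: window 'cd' -> no
  Pos 11: window 'd' -> no
Total matches: 1

1


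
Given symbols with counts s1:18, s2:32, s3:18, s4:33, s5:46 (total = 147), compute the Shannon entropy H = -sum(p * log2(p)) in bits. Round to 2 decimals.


Computing entropy H = -sum(p_i * log2(p_i)):
  s1: p = 18/147 = 0.1224, -p*log2(p) = 0.3710
  s2: p = 32/147 = 0.2177, -p*log2(p) = 0.4788
  s3: p = 18/147 = 0.1224, -p*log2(p) = 0.3710
  s4: p = 33/147 = 0.2245, -p*log2(p) = 0.4838
  s5: p = 46/147 = 0.3129, -p*log2(p) = 0.5245
H = sum of terms = 2.2291
Rounded to 2 decimals: 2.23

2.23


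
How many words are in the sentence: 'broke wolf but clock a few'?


Counting words by splitting on spaces:
  Word 1: 'broke'
  Word 2: 'wolf'
  Word 3: 'but'
  Word 4: 'clock'
  Word 5: 'a'
  Word 6: 'few'
Total words: 6

6


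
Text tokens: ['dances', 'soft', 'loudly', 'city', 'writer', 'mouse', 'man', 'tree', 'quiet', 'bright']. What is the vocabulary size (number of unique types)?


Listing all tokens and tracking unique types:
  Token 1: 'dances' -> NEW (unique so far: 1)
  Token 2: 'soft' -> NEW (unique so far: 2)
  Token 3: 'loudly' -> NEW (unique so far: 3)
  Token 4: 'city' -> NEW (unique so far: 4)
  Token 5: 'writer' -> NEW (unique so far: 5)
  Token 6: 'mouse' -> NEW (unique so far: 6)
  Token 7: 'man' -> NEW (unique so far: 7)
  Token 8: 'tree' -> NEW (unique so far: 8)
  Token 9: 'quiet' -> NEW (unique so far: 9)
  Token 10: 'bright' -> NEW (unique so far: 10)
Unique types: ('bright', 'city', 'dances', 'loudly', 'man', 'mouse', 'quiet', 'soft', 'tree', 'writer')
Vocabulary size: 10

10


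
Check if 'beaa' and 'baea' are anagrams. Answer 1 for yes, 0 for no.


Sort characters of 'beaa': 'aabe'
Sort characters of 'baea': 'aabe'
Sorted forms match -> they ARE anagrams
Result: 1

1


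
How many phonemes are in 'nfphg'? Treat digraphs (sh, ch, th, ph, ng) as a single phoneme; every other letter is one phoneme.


Parsing 'nfphg' greedily, digraphs first:
  'n' -> consonant phoneme (phonemes so far: 1)
  'f' -> consonant phoneme (phonemes so far: 2)
  'ph' -> digraph (1 consonant phoneme) (phonemes so far: 3)
  'g' -> consonant phoneme (phonemes so far: 4)
Total phonemes: 4

4


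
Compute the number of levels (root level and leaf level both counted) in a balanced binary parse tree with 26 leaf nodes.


In a balanced binary tree with n leaves the deepest leaf is ceil(log2(n)) edges below the root,
so counting node levels inclusive of root and leaves gives ceil(log2(n)) + 1 levels.
log2(26) = 4.7004
ceil(4.7004) = 5
levels = 5 + 1 = 6

6


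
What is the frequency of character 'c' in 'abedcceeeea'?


Scanning 'abedcceeeea' for 'c':
  Position 4: 'c' -> MATCH (count: 1)
  Position 5: 'c' -> MATCH (count: 2)
Total occurrences of 'c': 2

2


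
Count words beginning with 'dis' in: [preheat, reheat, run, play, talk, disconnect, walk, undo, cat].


Checking each word for prefix 'dis':
  'preheat' -> no (count: 0)
  'reheat' -> no (count: 0)
  'run' -> no (count: 0)
  'play' -> no (count: 0)
  'talk' -> no (count: 0)
  'disconnect' -> YES, starts with 'dis' (count: 1)
  'walk' -> no (count: 1)
  'undo' -> no (count: 1)
  'cat' -> no (count: 1)
Total with prefix 'dis': 1

1


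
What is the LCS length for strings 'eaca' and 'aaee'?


DP table for LCS of 'eaca' and 'aaee':
       a  a  e  e
    0  0  0  0  0
  e 0  0  0  1  1
  a 0  1  1  1  1
  c 0  1  1  1  1
  a 0  1  2  2  2
LCS: 'aa'
LCS length = 2

2


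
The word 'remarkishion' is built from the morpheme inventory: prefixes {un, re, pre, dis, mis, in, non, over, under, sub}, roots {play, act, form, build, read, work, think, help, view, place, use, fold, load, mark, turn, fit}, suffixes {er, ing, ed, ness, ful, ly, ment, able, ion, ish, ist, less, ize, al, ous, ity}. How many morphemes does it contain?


Segmenting 'remarkishion' against the inventory:
  're' -> prefix (morpheme 1)
  'mark' -> root (morpheme 2)
  'ish' -> suffix (morpheme 3)
  'ion' -> suffix (morpheme 4)
Total morphemes: 4

4


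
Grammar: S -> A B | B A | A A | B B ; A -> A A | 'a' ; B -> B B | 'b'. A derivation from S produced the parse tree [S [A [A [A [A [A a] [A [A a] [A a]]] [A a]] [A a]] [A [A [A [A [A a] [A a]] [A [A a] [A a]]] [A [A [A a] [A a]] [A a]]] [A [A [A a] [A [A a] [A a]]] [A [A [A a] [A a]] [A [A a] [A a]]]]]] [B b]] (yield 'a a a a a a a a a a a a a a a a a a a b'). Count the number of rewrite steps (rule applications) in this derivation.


Every bracketed nonterminal node [X ...] in the tree is produced by exactly one rule application.
Reading the tree off as a leftmost derivation:
  Step 1: S  =>  A B   (applied S -> A B)
  Step 2: A B  =>  A A B   (applied A -> A A)
  Step 3: A A B  =>  A A A B   (applied A -> A A)
  Step 4: A A A B  =>  A A A A B   (applied A -> A A)
  Step 5: A A A A B  =>  A A A A A B   (applied A -> A A)
  Step 6: A A A A A B  =>  a A A A A B   (applied A -> a)
  Step 7: a A A A A B  =>  a A A A A A B   (applied A -> A A)
  Step 8: a A A A A A B  =>  a a A A A A B   (applied A -> a)
  Step 9: a a A A A A B  =>  a a a A A A B   (applied A -> a)
  Step 10: a a a A A A B  =>  a a a a A A B   (applied A -> a)
  Step 11: a a a a A A B  =>  a a a a a A B   (applied A -> a)
  Step 12: a a a a a A B  =>  a a a a a A A B   (applied A -> A A)
  Step 13: a a a a a A A B  =>  a a a a a A A A B   (applied A -> A A)
  Step 14: a a a a a A A A B  =>  a a a a a A A A A B   (applied A -> A A)
  Step 15: a a a a a A A A A B  =>  a a a a a A A A A A B   (applied A -> A A)
  Step 16: a a a a a A A A A A B  =>  a a a a a a A A A A B   (applied A -> a)
  Step 17: a a a a a a A A A A B  =>  a a a a a a a A A A B   (applied A -> a)
  Step 18: a a a a a a a A A A B  =>  a a a a a a a A A A A B   (applied A -> A A)
  Step 19: a a a a a a a A A A A B  =>  a a a a a a a a A A A B   (applied A -> a)
  Step 20: a a a a a a a a A A A B  =>  a a a a a a a a a A A B   (applied A -> a)
  Step 21: a a a a a a a a a A A B  =>  a a a a a a a a a A A A B   (applied A -> A A)
  Step 22: a a a a a a a a a A A A B  =>  a a a a a a a a a A A A A B   (applied A -> A A)
  Step 23: a a a a a a a a a A A A A B  =>  a a a a a a a a a a A A A B   (applied A -> a)
  Step 24: a a a a a a a a a a A A A B  =>  a a a a a a a a a a a A A B   (applied A -> a)
  Step 25: a a a a a a a a a a a A A B  =>  a a a a a a a a a a a a A B   (applied A -> a)
  Step 26: a a a a a a a a a a a a A B  =>  a a a a a a a a a a a a A A B   (applied A -> A A)
  Step 27: a a a a a a a a a a a a A A B  =>  a a a a a a a a a a a a A A A B   (applied A -> A A)
  Step 28: a a a a a a a a a a a a A A A B  =>  a a a a a a a a a a a a a A A B   (applied A -> a)
  Step 29: a a a a a a a a a a a a a A A B  =>  a a a a a a a a a a a a a A A A B   (applied A -> A A)
  Step 30: a a a a a a a a a a a a a A A A B  =>  a a a a a a a a a a a a a a A A B   (applied A -> a)
  Step 31: a a a a a a a a a a a a a a A A B  =>  a a a a a a a a a a a a a a a A B   (applied A -> a)
  Step 32: a a a a a a a a a a a a a a a A B  =>  a a a a a a a a a a a a a a a A A B   (applied A -> A A)
  Step 33: a a a a a a a a a a a a a a a A A B  =>  a a a a a a a a a a a a a a a A A A B   (applied A -> A A)
  Step 34: a a a a a a a a a a a a a a a A A A B  =>  a a a a a a a a a a a a a a a a A A B   (applied A -> a)
  Step 35: a a a a a a a a a a a a a a a a A A B  =>  a a a a a a a a a a a a a a a a a A B   (applied A -> a)
  Step 36: a a a a a a a a a a a a a a a a a A B  =>  a a a a a a a a a a a a a a a a a A A B   (applied A -> A A)
  Step 37: a a a a a a a a a a a a a a a a a A A B  =>  a a a a a a a a a a a a a a a a a a A B   (applied A -> a)
  Step 38: a a a a a a a a a a a a a a a a a a A B  =>  a a a a a a a a a a a a a a a a a a a B   (applied A -> a)
  Step 39: a a a a a a a a a a a a a a a a a a a B  =>  a a a a a a a a a a a a a a a a a a a b   (applied B -> b)
Final yield: a a a a a a a a a a a a a a a a a a a b
Total rewrite steps: 39

39


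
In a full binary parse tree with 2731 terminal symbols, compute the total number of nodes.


Leaf nodes (terminals): 2731
Internal nodes = n - 1 = 2731 - 1 = 2730
Total = leaves + internal = 2731 + 2730 = 5461

5461


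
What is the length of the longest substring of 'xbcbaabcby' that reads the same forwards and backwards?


Scanning 'xbcbaabcby' for palindromic substrings.
Substring at positions 1-8: 'bcbaabcb'.
Check: reverse('bcbaabcb') = 'bcbaabcb' -> palindrome confirmed.
Neighbouring characters ('x' / 'y') break symmetry, so it cannot extend further.
No longer palindromic substring exists; longest length = 8

8


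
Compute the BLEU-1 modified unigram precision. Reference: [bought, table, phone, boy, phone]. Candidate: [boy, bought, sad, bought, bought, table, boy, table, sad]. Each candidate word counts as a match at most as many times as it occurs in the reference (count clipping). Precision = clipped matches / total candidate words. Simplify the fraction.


Reference word counts: {'bought': 1, 'boy': 1, 'phone': 2, 'table': 1}
Checking each candidate word (with clipping):
  'boy' -> in reference (ref count 1, used 1/1) -> match (matches: 1)
  'bought' -> in reference (ref count 1, used 1/1) -> match (matches: 2)
  'sad' -> not in reference -> no match (matches: 2)
  'bought' -> ref count 1 already used up (1/1) -> clipped, no match (matches: 2)
  'bought' -> ref count 1 already used up (1/1) -> clipped, no match (matches: 2)
  'table' -> in reference (ref count 1, used 1/1) -> match (matches: 3)
  'boy' -> ref count 1 already used up (1/1) -> clipped, no match (matches: 3)
  'table' -> ref count 1 already used up (1/1) -> clipped, no match (matches: 3)
  'sad' -> not in reference -> no match (matches: 3)
Clipped matches: 3, Candidate length: 9
Precision = 3/9 = 1/3

1/3


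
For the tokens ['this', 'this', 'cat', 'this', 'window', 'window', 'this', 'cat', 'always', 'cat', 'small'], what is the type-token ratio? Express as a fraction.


Tokens: 11
Unique types: ('always', 'cat', 'small', 'this', 'window') = 5
TTR = 5/11
Already in lowest terms.

5/11


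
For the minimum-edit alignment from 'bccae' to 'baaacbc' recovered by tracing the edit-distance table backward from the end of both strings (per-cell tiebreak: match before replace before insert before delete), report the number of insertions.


Edit distance = 5. Backtracking from cell (5, 7) with preference match > replace > insert > delete,
then listing the resulting alignment 'bccae' -> 'baaacbc' left to right:
  Step 1: keep 'b'
  Step 2: insert 'a' [insertion #1]
  Step 3: insert 'a' [insertion #2]
  Step 4: replace c->a
  Step 5: keep 'c'
  Step 6: replace a->b
  Step 7: replace e->c
Total insertions: 2

2


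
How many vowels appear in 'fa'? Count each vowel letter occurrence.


Scanning each character of 'fa':
  Position 1: 'f' -> consonant (running count: 0)
  Position 2: 'a' -> vowel (running count: 1)
Total vowels: 1

1


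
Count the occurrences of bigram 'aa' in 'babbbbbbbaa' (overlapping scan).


Scanning 'babbbbbbbaa' for bigram 'aa':
  Position 0: 'ba' -> no
  Position 1: 'ab' -> no
  Position 2: 'bb' -> no
  Position 3: 'bb' -> no
  Position 4: 'bb' -> no
  Position 5: 'bb' -> no
  Position 6: 'bb' -> no
  Position 7: 'bb' -> no
  Position 8: 'ba' -> no
  Position 9: 'aa' -> MATCH
Total matches: 1

1


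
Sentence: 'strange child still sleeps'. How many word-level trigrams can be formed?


Word trigrams from [4] words:
  Trigram 1: (strange child still)
  Trigram 2: (child still sleeps)
Total word trigrams: 4 - 2 = 2

2


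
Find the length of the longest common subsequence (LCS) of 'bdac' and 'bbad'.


DP table for LCS of 'bdac' and 'bbad':
       b  b  a  d
    0  0  0  0  0
  b 0  1  1  1  1
  d 0  1  1  1  2
  a 0  1  1  2  2
  c 0  1  1  2  2
LCS: 'bd'
LCS length = 2

2


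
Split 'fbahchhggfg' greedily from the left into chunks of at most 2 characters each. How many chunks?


'fbahchhggfg' has 11 characters.
Chunking with max size 2:
  Chunk 1: 'fb' (positions 0-1)
  Chunk 2: 'ah' (positions 2-3)
  Chunk 3: 'ch' (positions 4-5)
  Chunk 4: 'hg' (positions 6-7)
  Chunk 5: 'gf' (positions 8-9)
  Chunk 6: 'g' (positions 10-10)
Total chunks: ceil(11 / 2) = 6

6


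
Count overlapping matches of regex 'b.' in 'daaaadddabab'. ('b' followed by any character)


Pattern: b. means 'b' followed by any character.
Scanning 'daaaadddabab' position-by-position:
  Pos 0: window 'da' -> no
  Pos 1: window 'aa' -> no
  Pos 2: window 'aa' -> no
  Pos 3: window 'aa' -> no
  Pos 4: window 'ad' -> no
  Pos 5: window 'dd' -> no
  Pos 6: window 'dd' -> no
  Pos 7: window 'da' -> no
  Pos 8: window 'ab' -> no
  Pos 9: window 'ba' -> MATCH
  Pos 10: window 'ab' -> no
  Pos 11: window 'b' -> no
Total matches: 1

1


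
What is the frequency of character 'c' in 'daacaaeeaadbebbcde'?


Scanning 'daacaaeeaadbebbcde' for 'c':
  Position 3: 'c' -> MATCH (count: 1)
  Position 15: 'c' -> MATCH (count: 2)
Total occurrences of 'c': 2

2


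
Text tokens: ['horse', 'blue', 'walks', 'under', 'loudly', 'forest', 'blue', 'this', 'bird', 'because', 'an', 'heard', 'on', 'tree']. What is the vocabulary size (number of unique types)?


Listing all tokens and tracking unique types:
  Token 1: 'horse' -> NEW (unique so far: 1)
  Token 2: 'blue' -> NEW (unique so far: 2)
  Token 3: 'walks' -> NEW (unique so far: 3)
  Token 4: 'under' -> NEW (unique so far: 4)
  Token 5: 'loudly' -> NEW (unique so far: 5)
  Token 6: 'forest' -> NEW (unique so far: 6)
  Token 7: 'blue' -> duplicate (unique so far: 6)
  Token 8: 'this' -> NEW (unique so far: 7)
  Token 9: 'bird' -> NEW (unique so far: 8)
  Token 10: 'because' -> NEW (unique so far: 9)
  Token 11: 'an' -> NEW (unique so far: 10)
  Token 12: 'heard' -> NEW (unique so far: 11)
  Token 13: 'on' -> NEW (unique so far: 12)
  Token 14: 'tree' -> NEW (unique so far: 13)
Unique types: ('an', 'because', 'bird', 'blue', 'forest', 'heard', 'horse', 'loudly', 'on', 'this', 'tree', 'under', 'walks')
Vocabulary size: 13

13


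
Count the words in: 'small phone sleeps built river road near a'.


Counting words by splitting on spaces:
  Word 1: 'small'
  Word 2: 'phone'
  Word 3: 'sleeps'
  Word 4: 'built'
  Word 5: 'river'
  Word 6: 'road'
  Word 7: 'near'
  Word 8: 'a'
Total words: 8

8


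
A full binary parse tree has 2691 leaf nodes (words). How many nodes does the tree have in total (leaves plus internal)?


Leaf nodes (terminals): 2691
Internal nodes = n - 1 = 2691 - 1 = 2690
Total = leaves + internal = 2691 + 2690 = 5381

5381


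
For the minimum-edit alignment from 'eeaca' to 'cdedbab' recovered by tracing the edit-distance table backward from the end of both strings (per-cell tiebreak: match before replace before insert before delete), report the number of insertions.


Edit distance = 5. Backtracking from cell (5, 7) with preference match > replace > insert > delete,
then listing the resulting alignment 'eeaca' -> 'cdedbab' left to right:
  Step 1: insert 'c' [insertion #1]
  Step 2: replace e->d
  Step 3: keep 'e'
  Step 4: replace a->d
  Step 5: replace c->b
  Step 6: keep 'a'
  Step 7: insert 'b' [insertion #2]
Total insertions: 2

2


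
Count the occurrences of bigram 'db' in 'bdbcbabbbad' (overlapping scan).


Scanning 'bdbcbabbbad' for bigram 'db':
  Position 0: 'bd' -> no
  Position 1: 'db' -> MATCH
  Position 2: 'bc' -> no
  Position 3: 'cb' -> no
  Position 4: 'ba' -> no
  Position 5: 'ab' -> no
  Position 6: 'bb' -> no
  Position 7: 'bb' -> no
  Position 8: 'ba' -> no
  Position 9: 'ad' -> no
Total matches: 1

1


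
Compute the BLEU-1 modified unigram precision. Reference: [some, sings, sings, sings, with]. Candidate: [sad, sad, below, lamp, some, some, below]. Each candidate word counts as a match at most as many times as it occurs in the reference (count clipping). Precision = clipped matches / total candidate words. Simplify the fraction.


Reference word counts: {'sings': 3, 'some': 1, 'with': 1}
Checking each candidate word (with clipping):
  'sad' -> not in reference -> no match (matches: 0)
  'sad' -> not in reference -> no match (matches: 0)
  'below' -> not in reference -> no match (matches: 0)
  'lamp' -> not in reference -> no match (matches: 0)
  'some' -> in reference (ref count 1, used 1/1) -> match (matches: 1)
  'some' -> ref count 1 already used up (1/1) -> clipped, no match (matches: 1)
  'below' -> not in reference -> no match (matches: 1)
Clipped matches: 1, Candidate length: 7
Precision = 1/7

1/7


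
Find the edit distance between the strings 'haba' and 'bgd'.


Building DP table for s1='haba' (len 4) and s2='bgd' (len 3):
       b  g  d
    0  1  2  3
  h 1  1  2  3
  a 2  2  2  3
  b 3  2  3  3
  a 4  3  3  4
Edit distance = dp[4][3] = 4

4


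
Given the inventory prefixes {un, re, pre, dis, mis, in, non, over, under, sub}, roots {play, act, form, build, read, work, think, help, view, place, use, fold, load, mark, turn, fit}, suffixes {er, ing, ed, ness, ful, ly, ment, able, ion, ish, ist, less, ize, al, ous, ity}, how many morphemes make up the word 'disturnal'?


Segmenting 'disturnal' against the inventory:
  'dis' -> prefix (morpheme 1)
  'turn' -> root (morpheme 2)
  'al' -> suffix (morpheme 3)
Total morphemes: 3

3


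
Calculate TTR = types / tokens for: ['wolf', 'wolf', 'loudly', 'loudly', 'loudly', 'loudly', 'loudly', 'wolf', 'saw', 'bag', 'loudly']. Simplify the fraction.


Tokens: 11
Unique types: ('bag', 'loudly', 'saw', 'wolf') = 4
TTR = 4/11
Already in lowest terms.

4/11


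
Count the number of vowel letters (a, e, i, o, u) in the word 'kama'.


Scanning each character of 'kama':
  Position 1: 'k' -> consonant (running count: 0)
  Position 2: 'a' -> vowel (running count: 1)
  Position 3: 'm' -> consonant (running count: 1)
  Position 4: 'a' -> vowel (running count: 2)
Total vowels: 2

2


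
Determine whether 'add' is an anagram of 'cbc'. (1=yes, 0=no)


Sort characters of 'add': 'add'
Sort characters of 'cbc': 'bcc'
Sorted forms differ -> they are NOT anagrams
Result: 0

0


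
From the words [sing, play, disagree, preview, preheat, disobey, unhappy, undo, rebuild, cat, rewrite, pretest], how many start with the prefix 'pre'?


Checking each word for prefix 'pre':
  'sing' -> no (count: 0)
  'play' -> no (count: 0)
  'disagree' -> no (count: 0)
  'preview' -> YES, starts with 'pre' (count: 1)
  'preheat' -> YES, starts with 'pre' (count: 2)
  'disobey' -> no (count: 2)
  'unhappy' -> no (count: 2)
  'undo' -> no (count: 2)
  'rebuild' -> no (count: 2)
  'cat' -> no (count: 2)
  'rewrite' -> no (count: 2)
  'pretest' -> YES, starts with 'pre' (count: 3)
Total with prefix 'pre': 3

3


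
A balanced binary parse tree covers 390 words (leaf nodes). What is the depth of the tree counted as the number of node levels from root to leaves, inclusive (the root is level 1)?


In a balanced binary tree with n leaves the deepest leaf is ceil(log2(n)) edges below the root,
so counting node levels inclusive of root and leaves gives ceil(log2(n)) + 1 levels.
log2(390) = 8.6073
ceil(8.6073) = 9
levels = 9 + 1 = 10

10
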